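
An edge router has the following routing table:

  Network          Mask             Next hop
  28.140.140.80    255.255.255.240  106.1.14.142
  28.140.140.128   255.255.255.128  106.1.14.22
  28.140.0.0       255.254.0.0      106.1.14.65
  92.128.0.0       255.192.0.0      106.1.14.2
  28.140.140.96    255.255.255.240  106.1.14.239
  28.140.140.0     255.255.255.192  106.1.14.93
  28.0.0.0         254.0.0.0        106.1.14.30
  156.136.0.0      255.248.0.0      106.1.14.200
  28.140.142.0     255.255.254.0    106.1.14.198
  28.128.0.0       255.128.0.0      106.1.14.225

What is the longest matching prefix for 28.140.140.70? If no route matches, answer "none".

Entries matching 28.140.140.70:
  28.0.0.0/7 (28.0.0.0 - 29.255.255.255)
  28.128.0.0/9 (28.128.0.0 - 28.255.255.255)
  28.140.0.0/15 (28.140.0.0 - 28.141.255.255)
Most specific is 28.140.0.0/15.

28.140.0.0/15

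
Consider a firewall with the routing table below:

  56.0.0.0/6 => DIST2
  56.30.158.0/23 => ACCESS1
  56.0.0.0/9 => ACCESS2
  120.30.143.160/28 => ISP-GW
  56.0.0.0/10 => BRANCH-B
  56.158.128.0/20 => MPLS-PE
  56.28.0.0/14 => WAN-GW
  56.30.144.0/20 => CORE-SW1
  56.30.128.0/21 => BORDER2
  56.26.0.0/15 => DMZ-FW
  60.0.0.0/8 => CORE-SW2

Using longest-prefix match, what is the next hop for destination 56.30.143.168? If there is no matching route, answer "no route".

WAN-GW

Routes whose prefix contains 56.30.143.168:
  56.0.0.0/6 (56.0.0.0 - 59.255.255.255) -> DIST2
  56.0.0.0/9 (56.0.0.0 - 56.127.255.255) -> ACCESS2
  56.0.0.0/10 (56.0.0.0 - 56.63.255.255) -> BRANCH-B
  56.28.0.0/14 (56.28.0.0 - 56.31.255.255) -> WAN-GW
More-specific entries that do NOT match:
  120.30.143.160/28 (120.30.143.160 - 120.30.143.175) does not contain 56.30.143.168
  56.30.158.0/23 (56.30.158.0 - 56.30.159.255) does not contain 56.30.143.168
  56.30.128.0/21 (56.30.128.0 - 56.30.135.255) does not contain 56.30.143.168
  56.158.128.0/20 (56.158.128.0 - 56.158.143.255) does not contain 56.30.143.168
  56.30.144.0/20 (56.30.144.0 - 56.30.159.255) does not contain 56.30.143.168
  56.26.0.0/15 (56.26.0.0 - 56.27.255.255) does not contain 56.30.143.168
Longest matching prefix is /14 -> next hop WAN-GW.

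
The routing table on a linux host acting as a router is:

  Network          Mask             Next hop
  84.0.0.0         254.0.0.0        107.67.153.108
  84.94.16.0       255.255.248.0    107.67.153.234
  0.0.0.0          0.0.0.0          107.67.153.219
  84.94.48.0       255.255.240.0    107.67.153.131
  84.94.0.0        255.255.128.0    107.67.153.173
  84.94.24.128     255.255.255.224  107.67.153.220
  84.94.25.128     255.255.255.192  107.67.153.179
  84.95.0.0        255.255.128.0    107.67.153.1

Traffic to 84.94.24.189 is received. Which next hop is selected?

Routes whose prefix contains 84.94.24.189:
  0.0.0.0/0 (default, matches everything) -> 107.67.153.219
  84.0.0.0/7 (84.0.0.0 - 85.255.255.255) -> 107.67.153.108
  84.94.0.0/17 (84.94.0.0 - 84.94.127.255) -> 107.67.153.173
More-specific entries that do NOT match:
  84.94.24.128/27 (84.94.24.128 - 84.94.24.159) does not contain 84.94.24.189
  84.94.25.128/26 (84.94.25.128 - 84.94.25.191) does not contain 84.94.24.189
  84.94.16.0/21 (84.94.16.0 - 84.94.23.255) does not contain 84.94.24.189
  84.94.48.0/20 (84.94.48.0 - 84.94.63.255) does not contain 84.94.24.189
Longest matching prefix is /17 -> next hop 107.67.153.173.

107.67.153.173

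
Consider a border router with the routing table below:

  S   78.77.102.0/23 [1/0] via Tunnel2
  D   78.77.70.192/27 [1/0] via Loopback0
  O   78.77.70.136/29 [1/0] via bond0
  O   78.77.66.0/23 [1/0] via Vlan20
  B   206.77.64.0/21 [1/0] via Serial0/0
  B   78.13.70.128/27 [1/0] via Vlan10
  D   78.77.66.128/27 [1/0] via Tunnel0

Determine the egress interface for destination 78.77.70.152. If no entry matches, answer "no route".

No entry's prefix contains 78.77.70.152; there is no default route.

no route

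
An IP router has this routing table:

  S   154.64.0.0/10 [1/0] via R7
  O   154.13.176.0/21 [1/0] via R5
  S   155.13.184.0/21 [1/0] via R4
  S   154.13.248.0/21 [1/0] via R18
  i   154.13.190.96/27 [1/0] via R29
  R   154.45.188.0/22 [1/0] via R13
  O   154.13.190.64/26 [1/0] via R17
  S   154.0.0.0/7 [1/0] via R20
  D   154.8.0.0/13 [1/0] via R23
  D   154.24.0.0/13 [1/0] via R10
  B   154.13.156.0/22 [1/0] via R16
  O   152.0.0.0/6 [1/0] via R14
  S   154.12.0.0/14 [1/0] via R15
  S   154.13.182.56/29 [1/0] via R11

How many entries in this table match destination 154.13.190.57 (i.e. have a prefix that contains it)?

Prefixes containing 154.13.190.57:
  152.0.0.0/6 (152.0.0.0 - 155.255.255.255)
  154.0.0.0/7 (154.0.0.0 - 155.255.255.255)
  154.8.0.0/13 (154.8.0.0 - 154.15.255.255)
  154.12.0.0/14 (154.12.0.0 - 154.15.255.255)
Total matching entries: 4.

4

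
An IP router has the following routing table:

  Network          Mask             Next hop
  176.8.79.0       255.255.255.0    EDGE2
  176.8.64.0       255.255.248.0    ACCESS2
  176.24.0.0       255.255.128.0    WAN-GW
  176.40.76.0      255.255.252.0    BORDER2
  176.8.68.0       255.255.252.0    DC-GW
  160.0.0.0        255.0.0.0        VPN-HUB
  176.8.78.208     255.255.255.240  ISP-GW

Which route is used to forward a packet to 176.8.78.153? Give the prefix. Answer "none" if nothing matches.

176.8.78.153 is outside every listed prefix and there is no default route.

none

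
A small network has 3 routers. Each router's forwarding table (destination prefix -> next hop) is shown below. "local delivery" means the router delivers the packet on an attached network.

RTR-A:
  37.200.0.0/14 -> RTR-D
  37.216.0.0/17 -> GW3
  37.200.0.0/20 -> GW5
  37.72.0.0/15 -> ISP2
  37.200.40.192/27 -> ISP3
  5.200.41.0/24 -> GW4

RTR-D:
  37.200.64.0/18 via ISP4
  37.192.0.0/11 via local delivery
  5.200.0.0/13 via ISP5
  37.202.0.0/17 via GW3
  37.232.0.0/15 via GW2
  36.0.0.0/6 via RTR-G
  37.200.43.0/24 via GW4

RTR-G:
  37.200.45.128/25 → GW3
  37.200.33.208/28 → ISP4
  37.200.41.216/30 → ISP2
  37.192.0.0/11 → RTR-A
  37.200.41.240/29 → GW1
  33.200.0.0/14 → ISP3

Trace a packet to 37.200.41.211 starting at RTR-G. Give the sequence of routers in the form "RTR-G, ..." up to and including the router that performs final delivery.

RTR-G, RTR-A, RTR-D

At RTR-G: longest match for 37.200.41.211 is 37.192.0.0/11 -> RTR-A
At RTR-A: longest match for 37.200.41.211 is 37.200.0.0/14 -> RTR-D
At RTR-D: longest match for 37.200.41.211 is 37.192.0.0/11 -> local delivery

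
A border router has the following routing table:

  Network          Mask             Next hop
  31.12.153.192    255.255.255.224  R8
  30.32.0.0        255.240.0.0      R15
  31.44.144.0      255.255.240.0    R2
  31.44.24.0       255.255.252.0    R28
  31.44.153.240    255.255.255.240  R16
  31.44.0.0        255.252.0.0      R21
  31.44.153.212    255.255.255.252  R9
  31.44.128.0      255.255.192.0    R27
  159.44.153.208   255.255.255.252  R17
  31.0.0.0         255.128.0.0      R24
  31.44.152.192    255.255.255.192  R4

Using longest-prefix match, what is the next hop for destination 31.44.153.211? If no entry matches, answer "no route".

R2

Routes whose prefix contains 31.44.153.211:
  31.0.0.0/9 (31.0.0.0 - 31.127.255.255) -> R24
  31.44.0.0/14 (31.44.0.0 - 31.47.255.255) -> R21
  31.44.128.0/18 (31.44.128.0 - 31.44.191.255) -> R27
  31.44.144.0/20 (31.44.144.0 - 31.44.159.255) -> R2
More-specific entries that do NOT match:
  31.44.153.212/30 (31.44.153.212 - 31.44.153.215) does not contain 31.44.153.211
  159.44.153.208/30 (159.44.153.208 - 159.44.153.211) does not contain 31.44.153.211
  31.44.153.240/28 (31.44.153.240 - 31.44.153.255) does not contain 31.44.153.211
  31.12.153.192/27 (31.12.153.192 - 31.12.153.223) does not contain 31.44.153.211
  31.44.152.192/26 (31.44.152.192 - 31.44.152.255) does not contain 31.44.153.211
  31.44.24.0/22 (31.44.24.0 - 31.44.27.255) does not contain 31.44.153.211
Longest matching prefix is /20 -> next hop R2.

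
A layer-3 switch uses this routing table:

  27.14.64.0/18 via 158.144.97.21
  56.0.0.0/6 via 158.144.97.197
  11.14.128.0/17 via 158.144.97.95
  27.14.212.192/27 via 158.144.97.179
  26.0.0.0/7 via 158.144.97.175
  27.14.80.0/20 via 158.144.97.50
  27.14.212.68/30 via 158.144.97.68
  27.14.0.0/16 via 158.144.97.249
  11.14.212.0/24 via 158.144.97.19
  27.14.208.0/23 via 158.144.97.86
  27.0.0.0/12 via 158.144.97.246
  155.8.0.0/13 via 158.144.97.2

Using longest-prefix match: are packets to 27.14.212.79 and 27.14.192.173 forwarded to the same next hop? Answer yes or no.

yes

27.14.212.79: longest match 27.14.0.0/16 -> 158.144.97.249
27.14.192.173: longest match 27.14.0.0/16 -> 158.144.97.249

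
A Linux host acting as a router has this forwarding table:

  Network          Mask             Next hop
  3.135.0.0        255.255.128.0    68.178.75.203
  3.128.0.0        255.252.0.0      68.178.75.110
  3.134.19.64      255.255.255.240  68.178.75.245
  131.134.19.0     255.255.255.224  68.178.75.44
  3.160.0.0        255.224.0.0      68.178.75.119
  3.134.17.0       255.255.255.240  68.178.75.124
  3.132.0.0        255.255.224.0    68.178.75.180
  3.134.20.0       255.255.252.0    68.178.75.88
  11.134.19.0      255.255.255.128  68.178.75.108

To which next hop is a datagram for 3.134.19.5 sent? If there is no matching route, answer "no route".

No entry's prefix contains 3.134.19.5; there is no default route.

no route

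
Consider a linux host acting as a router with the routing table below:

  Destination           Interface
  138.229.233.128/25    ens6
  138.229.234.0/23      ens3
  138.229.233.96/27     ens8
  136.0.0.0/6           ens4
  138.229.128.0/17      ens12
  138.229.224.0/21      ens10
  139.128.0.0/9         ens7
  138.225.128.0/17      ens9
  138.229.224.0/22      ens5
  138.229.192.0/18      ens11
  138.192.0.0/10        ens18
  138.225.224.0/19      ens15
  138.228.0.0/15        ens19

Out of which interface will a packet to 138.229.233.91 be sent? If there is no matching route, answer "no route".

ens11

Routes whose prefix contains 138.229.233.91:
  136.0.0.0/6 (136.0.0.0 - 139.255.255.255) -> ens4
  138.192.0.0/10 (138.192.0.0 - 138.255.255.255) -> ens18
  138.228.0.0/15 (138.228.0.0 - 138.229.255.255) -> ens19
  138.229.128.0/17 (138.229.128.0 - 138.229.255.255) -> ens12
  138.229.192.0/18 (138.229.192.0 - 138.229.255.255) -> ens11
More-specific entries that do NOT match:
  138.229.233.96/27 (138.229.233.96 - 138.229.233.127) does not contain 138.229.233.91
  138.229.233.128/25 (138.229.233.128 - 138.229.233.255) does not contain 138.229.233.91
  138.229.234.0/23 (138.229.234.0 - 138.229.235.255) does not contain 138.229.233.91
  138.229.224.0/22 (138.229.224.0 - 138.229.227.255) does not contain 138.229.233.91
  138.229.224.0/21 (138.229.224.0 - 138.229.231.255) does not contain 138.229.233.91
  138.225.224.0/19 (138.225.224.0 - 138.225.255.255) does not contain 138.229.233.91
Longest matching prefix is /18 -> interface ens11.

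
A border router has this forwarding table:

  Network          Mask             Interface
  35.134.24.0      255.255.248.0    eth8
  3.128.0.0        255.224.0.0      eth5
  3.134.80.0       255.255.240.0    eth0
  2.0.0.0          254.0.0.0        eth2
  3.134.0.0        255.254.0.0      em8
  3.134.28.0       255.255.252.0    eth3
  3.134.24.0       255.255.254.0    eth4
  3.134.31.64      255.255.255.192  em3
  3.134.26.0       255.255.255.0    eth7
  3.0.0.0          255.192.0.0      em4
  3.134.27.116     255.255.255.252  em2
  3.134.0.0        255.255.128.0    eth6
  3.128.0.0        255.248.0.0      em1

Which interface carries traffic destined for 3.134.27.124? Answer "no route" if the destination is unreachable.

eth6

Routes whose prefix contains 3.134.27.124:
  2.0.0.0/7 (2.0.0.0 - 3.255.255.255) -> eth2
  3.128.0.0/11 (3.128.0.0 - 3.159.255.255) -> eth5
  3.128.0.0/13 (3.128.0.0 - 3.135.255.255) -> em1
  3.134.0.0/15 (3.134.0.0 - 3.135.255.255) -> em8
  3.134.0.0/17 (3.134.0.0 - 3.134.127.255) -> eth6
More-specific entries that do NOT match:
  3.134.27.116/30 (3.134.27.116 - 3.134.27.119) does not contain 3.134.27.124
  3.134.31.64/26 (3.134.31.64 - 3.134.31.127) does not contain 3.134.27.124
  3.134.26.0/24 (3.134.26.0 - 3.134.26.255) does not contain 3.134.27.124
  3.134.24.0/23 (3.134.24.0 - 3.134.25.255) does not contain 3.134.27.124
  3.134.28.0/22 (3.134.28.0 - 3.134.31.255) does not contain 3.134.27.124
  35.134.24.0/21 (35.134.24.0 - 35.134.31.255) does not contain 3.134.27.124
  3.134.80.0/20 (3.134.80.0 - 3.134.95.255) does not contain 3.134.27.124
Longest matching prefix is /17 -> interface eth6.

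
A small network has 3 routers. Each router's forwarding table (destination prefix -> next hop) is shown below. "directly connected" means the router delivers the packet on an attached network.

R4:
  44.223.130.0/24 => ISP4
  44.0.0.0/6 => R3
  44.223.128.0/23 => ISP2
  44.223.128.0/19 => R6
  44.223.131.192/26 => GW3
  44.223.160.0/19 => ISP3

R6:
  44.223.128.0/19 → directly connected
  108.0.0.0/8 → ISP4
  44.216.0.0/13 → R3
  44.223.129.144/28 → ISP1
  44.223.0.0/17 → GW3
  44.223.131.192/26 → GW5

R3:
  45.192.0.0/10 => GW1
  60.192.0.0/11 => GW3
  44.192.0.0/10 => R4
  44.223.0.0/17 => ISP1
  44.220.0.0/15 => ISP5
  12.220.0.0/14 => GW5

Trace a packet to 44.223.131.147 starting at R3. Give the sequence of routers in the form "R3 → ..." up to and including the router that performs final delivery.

At R3: longest match for 44.223.131.147 is 44.192.0.0/10 -> R4
At R4: longest match for 44.223.131.147 is 44.223.128.0/19 -> R6
At R6: longest match for 44.223.131.147 is 44.223.128.0/19 -> directly connected

R3 → R4 → R6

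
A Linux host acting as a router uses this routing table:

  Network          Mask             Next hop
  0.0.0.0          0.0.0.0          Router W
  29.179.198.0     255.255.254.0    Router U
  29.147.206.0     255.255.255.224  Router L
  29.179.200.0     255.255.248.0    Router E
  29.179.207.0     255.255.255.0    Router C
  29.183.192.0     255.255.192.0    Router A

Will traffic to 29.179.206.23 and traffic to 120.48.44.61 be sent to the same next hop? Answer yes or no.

no

29.179.206.23: longest match 29.179.200.0/21 -> Router E
120.48.44.61: longest match 0.0.0.0/0 -> Router W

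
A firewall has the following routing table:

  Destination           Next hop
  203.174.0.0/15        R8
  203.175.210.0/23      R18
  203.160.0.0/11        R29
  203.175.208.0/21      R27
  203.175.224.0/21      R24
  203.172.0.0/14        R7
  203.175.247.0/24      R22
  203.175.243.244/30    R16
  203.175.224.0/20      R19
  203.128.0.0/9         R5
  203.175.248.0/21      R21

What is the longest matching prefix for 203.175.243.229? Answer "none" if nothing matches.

Entries matching 203.175.243.229:
  203.128.0.0/9 (203.128.0.0 - 203.255.255.255)
  203.160.0.0/11 (203.160.0.0 - 203.191.255.255)
  203.172.0.0/14 (203.172.0.0 - 203.175.255.255)
  203.174.0.0/15 (203.174.0.0 - 203.175.255.255)
Most specific is 203.174.0.0/15.

203.174.0.0/15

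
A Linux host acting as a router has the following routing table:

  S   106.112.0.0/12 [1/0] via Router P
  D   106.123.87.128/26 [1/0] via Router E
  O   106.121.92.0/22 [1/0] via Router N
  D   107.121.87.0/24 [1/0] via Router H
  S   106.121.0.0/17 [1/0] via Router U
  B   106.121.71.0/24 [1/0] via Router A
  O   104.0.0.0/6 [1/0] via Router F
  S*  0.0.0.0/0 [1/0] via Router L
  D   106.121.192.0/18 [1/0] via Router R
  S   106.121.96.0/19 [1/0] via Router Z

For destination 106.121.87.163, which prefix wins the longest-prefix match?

106.121.0.0/17

Entries matching 106.121.87.163:
  0.0.0.0/0 (default, matches everything)
  104.0.0.0/6 (104.0.0.0 - 107.255.255.255)
  106.112.0.0/12 (106.112.0.0 - 106.127.255.255)
  106.121.0.0/17 (106.121.0.0 - 106.121.127.255)
Most specific is 106.121.0.0/17.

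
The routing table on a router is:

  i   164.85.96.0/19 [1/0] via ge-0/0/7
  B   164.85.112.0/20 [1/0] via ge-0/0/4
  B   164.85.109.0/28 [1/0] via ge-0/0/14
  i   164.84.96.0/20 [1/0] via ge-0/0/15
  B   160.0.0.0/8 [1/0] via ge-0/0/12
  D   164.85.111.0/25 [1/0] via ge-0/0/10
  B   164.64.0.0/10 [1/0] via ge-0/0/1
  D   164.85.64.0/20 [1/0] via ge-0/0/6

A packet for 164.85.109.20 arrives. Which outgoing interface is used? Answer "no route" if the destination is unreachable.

ge-0/0/7

Routes whose prefix contains 164.85.109.20:
  164.64.0.0/10 (164.64.0.0 - 164.127.255.255) -> ge-0/0/1
  164.85.96.0/19 (164.85.96.0 - 164.85.127.255) -> ge-0/0/7
More-specific entries that do NOT match:
  164.85.109.0/28 (164.85.109.0 - 164.85.109.15) does not contain 164.85.109.20
  164.85.111.0/25 (164.85.111.0 - 164.85.111.127) does not contain 164.85.109.20
  164.85.112.0/20 (164.85.112.0 - 164.85.127.255) does not contain 164.85.109.20
  164.84.96.0/20 (164.84.96.0 - 164.84.111.255) does not contain 164.85.109.20
  164.85.64.0/20 (164.85.64.0 - 164.85.79.255) does not contain 164.85.109.20
Longest matching prefix is /19 -> interface ge-0/0/7.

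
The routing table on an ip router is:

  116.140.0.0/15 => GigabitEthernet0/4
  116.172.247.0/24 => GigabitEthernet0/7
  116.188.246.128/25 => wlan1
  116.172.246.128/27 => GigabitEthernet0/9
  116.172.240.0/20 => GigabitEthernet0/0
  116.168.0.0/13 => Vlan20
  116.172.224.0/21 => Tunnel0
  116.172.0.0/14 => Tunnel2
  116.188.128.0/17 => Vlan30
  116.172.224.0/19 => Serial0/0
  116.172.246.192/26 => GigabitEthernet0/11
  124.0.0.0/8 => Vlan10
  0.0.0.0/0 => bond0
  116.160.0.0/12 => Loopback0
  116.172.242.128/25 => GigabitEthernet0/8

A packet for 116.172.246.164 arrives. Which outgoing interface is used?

GigabitEthernet0/0

Routes whose prefix contains 116.172.246.164:
  0.0.0.0/0 (default, matches everything) -> bond0
  116.160.0.0/12 (116.160.0.0 - 116.175.255.255) -> Loopback0
  116.168.0.0/13 (116.168.0.0 - 116.175.255.255) -> Vlan20
  116.172.0.0/14 (116.172.0.0 - 116.175.255.255) -> Tunnel2
  116.172.224.0/19 (116.172.224.0 - 116.172.255.255) -> Serial0/0
  116.172.240.0/20 (116.172.240.0 - 116.172.255.255) -> GigabitEthernet0/0
More-specific entries that do NOT match:
  116.172.246.128/27 (116.172.246.128 - 116.172.246.159) does not contain 116.172.246.164
  116.172.246.192/26 (116.172.246.192 - 116.172.246.255) does not contain 116.172.246.164
  116.188.246.128/25 (116.188.246.128 - 116.188.246.255) does not contain 116.172.246.164
  116.172.242.128/25 (116.172.242.128 - 116.172.242.255) does not contain 116.172.246.164
  116.172.247.0/24 (116.172.247.0 - 116.172.247.255) does not contain 116.172.246.164
  116.172.224.0/21 (116.172.224.0 - 116.172.231.255) does not contain 116.172.246.164
Longest matching prefix is /20 -> interface GigabitEthernet0/0.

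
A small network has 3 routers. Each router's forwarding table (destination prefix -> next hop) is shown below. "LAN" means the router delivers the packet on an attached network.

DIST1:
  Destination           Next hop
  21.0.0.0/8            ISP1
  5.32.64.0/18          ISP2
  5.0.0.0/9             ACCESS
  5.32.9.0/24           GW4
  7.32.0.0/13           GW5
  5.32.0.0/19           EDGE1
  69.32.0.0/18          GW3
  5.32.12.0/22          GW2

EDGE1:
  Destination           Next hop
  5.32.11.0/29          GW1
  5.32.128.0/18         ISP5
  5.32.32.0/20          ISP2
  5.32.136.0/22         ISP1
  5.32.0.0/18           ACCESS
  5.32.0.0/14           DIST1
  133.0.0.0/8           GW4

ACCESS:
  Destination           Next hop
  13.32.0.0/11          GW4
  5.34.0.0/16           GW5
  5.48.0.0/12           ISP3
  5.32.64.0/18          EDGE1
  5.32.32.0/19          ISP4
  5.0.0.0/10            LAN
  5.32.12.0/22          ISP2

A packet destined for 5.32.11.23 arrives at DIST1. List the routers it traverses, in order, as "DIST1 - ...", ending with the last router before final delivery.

DIST1 - EDGE1 - ACCESS

At DIST1: longest match for 5.32.11.23 is 5.32.0.0/19 -> EDGE1
At EDGE1: longest match for 5.32.11.23 is 5.32.0.0/18 -> ACCESS
At ACCESS: longest match for 5.32.11.23 is 5.0.0.0/10 -> LAN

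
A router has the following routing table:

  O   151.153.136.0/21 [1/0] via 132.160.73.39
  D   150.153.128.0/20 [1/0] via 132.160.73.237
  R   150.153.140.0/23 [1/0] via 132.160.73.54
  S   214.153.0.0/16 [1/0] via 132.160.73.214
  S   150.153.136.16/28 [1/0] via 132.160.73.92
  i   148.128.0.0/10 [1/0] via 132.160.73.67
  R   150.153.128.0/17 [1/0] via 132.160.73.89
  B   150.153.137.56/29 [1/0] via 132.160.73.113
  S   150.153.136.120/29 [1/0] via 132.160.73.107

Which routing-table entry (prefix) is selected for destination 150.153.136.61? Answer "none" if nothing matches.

150.153.128.0/20

Entries matching 150.153.136.61:
  150.153.128.0/17 (150.153.128.0 - 150.153.255.255)
  150.153.128.0/20 (150.153.128.0 - 150.153.143.255)
Most specific is 150.153.128.0/20.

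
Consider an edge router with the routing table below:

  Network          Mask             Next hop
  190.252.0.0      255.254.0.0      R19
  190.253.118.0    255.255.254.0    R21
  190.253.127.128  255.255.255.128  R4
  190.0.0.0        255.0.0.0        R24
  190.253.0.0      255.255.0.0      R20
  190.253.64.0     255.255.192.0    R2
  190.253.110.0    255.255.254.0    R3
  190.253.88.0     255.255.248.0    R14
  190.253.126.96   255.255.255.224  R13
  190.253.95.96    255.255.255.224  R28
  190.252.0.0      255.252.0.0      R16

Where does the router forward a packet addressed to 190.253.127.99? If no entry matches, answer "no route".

Routes whose prefix contains 190.253.127.99:
  190.0.0.0/8 (190.0.0.0 - 190.255.255.255) -> R24
  190.252.0.0/14 (190.252.0.0 - 190.255.255.255) -> R16
  190.252.0.0/15 (190.252.0.0 - 190.253.255.255) -> R19
  190.253.0.0/16 (190.253.0.0 - 190.253.255.255) -> R20
  190.253.64.0/18 (190.253.64.0 - 190.253.127.255) -> R2
More-specific entries that do NOT match:
  190.253.126.96/27 (190.253.126.96 - 190.253.126.127) does not contain 190.253.127.99
  190.253.95.96/27 (190.253.95.96 - 190.253.95.127) does not contain 190.253.127.99
  190.253.127.128/25 (190.253.127.128 - 190.253.127.255) does not contain 190.253.127.99
  190.253.118.0/23 (190.253.118.0 - 190.253.119.255) does not contain 190.253.127.99
  190.253.110.0/23 (190.253.110.0 - 190.253.111.255) does not contain 190.253.127.99
  190.253.88.0/21 (190.253.88.0 - 190.253.95.255) does not contain 190.253.127.99
Longest matching prefix is /18 -> next hop R2.

R2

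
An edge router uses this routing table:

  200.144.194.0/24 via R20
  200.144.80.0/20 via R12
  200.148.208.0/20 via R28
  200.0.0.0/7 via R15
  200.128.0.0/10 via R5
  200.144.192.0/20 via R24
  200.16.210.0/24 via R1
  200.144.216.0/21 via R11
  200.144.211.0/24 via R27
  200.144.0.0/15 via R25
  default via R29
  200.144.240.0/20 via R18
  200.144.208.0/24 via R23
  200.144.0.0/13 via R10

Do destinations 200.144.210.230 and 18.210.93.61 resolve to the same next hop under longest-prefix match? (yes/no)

no

200.144.210.230: longest match 200.144.0.0/15 -> R25
18.210.93.61: longest match 0.0.0.0/0 -> R29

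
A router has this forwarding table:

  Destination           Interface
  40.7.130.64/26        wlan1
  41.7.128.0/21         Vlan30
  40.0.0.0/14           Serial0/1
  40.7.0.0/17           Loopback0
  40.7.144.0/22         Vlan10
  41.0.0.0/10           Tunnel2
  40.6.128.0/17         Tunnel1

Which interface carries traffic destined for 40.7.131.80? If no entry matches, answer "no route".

no route

No entry's prefix contains 40.7.131.80; there is no default route.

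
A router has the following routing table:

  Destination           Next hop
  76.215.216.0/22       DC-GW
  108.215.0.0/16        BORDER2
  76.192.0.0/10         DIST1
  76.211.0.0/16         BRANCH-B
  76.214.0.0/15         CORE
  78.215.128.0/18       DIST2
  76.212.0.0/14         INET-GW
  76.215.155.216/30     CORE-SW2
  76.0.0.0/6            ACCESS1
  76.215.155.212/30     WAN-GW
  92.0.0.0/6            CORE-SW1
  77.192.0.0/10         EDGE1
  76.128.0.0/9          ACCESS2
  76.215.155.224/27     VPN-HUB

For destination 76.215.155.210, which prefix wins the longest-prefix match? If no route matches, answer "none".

76.214.0.0/15

Entries matching 76.215.155.210:
  76.0.0.0/6 (76.0.0.0 - 79.255.255.255)
  76.128.0.0/9 (76.128.0.0 - 76.255.255.255)
  76.192.0.0/10 (76.192.0.0 - 76.255.255.255)
  76.212.0.0/14 (76.212.0.0 - 76.215.255.255)
  76.214.0.0/15 (76.214.0.0 - 76.215.255.255)
Most specific is 76.214.0.0/15.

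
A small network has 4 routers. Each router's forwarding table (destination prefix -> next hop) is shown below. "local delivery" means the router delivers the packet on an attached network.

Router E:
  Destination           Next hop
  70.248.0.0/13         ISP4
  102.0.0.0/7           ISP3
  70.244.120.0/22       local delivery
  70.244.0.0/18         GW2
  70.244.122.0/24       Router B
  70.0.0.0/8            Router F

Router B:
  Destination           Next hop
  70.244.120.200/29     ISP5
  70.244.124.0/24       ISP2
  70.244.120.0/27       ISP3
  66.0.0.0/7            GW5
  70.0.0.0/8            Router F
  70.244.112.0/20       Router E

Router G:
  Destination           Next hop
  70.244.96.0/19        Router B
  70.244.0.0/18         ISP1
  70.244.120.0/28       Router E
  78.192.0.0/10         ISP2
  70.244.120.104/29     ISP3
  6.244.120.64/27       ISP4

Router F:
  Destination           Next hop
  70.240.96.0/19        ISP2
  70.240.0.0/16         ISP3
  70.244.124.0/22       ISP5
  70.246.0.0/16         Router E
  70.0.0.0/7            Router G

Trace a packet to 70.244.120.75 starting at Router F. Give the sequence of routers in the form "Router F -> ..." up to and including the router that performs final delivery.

At Router F: longest match for 70.244.120.75 is 70.0.0.0/7 -> Router G
At Router G: longest match for 70.244.120.75 is 70.244.96.0/19 -> Router B
At Router B: longest match for 70.244.120.75 is 70.244.112.0/20 -> Router E
At Router E: longest match for 70.244.120.75 is 70.244.120.0/22 -> local delivery

Router F -> Router G -> Router B -> Router E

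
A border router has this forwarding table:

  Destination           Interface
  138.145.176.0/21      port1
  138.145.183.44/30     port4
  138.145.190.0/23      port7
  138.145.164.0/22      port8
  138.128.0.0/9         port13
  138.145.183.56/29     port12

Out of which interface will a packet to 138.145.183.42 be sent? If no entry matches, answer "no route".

Routes whose prefix contains 138.145.183.42:
  138.128.0.0/9 (138.128.0.0 - 138.255.255.255) -> port13
  138.145.176.0/21 (138.145.176.0 - 138.145.183.255) -> port1
More-specific entries that do NOT match:
  138.145.183.44/30 (138.145.183.44 - 138.145.183.47) does not contain 138.145.183.42
  138.145.183.56/29 (138.145.183.56 - 138.145.183.63) does not contain 138.145.183.42
  138.145.190.0/23 (138.145.190.0 - 138.145.191.255) does not contain 138.145.183.42
  138.145.164.0/22 (138.145.164.0 - 138.145.167.255) does not contain 138.145.183.42
Longest matching prefix is /21 -> interface port1.

port1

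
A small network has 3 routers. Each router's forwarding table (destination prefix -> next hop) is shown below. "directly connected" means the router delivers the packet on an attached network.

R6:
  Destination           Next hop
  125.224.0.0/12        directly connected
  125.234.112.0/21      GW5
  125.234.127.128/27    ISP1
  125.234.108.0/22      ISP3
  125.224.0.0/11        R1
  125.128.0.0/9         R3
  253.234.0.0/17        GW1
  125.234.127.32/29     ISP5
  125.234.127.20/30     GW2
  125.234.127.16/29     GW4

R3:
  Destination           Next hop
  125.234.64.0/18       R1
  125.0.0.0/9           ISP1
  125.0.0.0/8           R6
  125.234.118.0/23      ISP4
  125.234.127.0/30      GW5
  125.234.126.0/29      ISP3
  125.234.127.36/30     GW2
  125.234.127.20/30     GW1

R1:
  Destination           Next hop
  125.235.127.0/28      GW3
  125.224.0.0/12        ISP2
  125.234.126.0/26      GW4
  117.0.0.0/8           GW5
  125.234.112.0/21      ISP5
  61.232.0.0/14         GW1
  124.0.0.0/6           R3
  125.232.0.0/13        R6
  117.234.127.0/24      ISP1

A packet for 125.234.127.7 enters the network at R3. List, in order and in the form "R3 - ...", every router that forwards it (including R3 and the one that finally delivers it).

R3 - R1 - R6

At R3: longest match for 125.234.127.7 is 125.234.64.0/18 -> R1
At R1: longest match for 125.234.127.7 is 125.232.0.0/13 -> R6
At R6: longest match for 125.234.127.7 is 125.224.0.0/12 -> directly connected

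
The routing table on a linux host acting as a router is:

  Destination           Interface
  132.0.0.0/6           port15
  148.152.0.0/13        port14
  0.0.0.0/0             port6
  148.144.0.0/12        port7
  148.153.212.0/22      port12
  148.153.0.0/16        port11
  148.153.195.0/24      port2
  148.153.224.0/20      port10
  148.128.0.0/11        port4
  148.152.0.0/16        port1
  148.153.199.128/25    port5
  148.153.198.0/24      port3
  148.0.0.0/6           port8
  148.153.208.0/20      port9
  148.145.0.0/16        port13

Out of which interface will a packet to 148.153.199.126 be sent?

port11

Routes whose prefix contains 148.153.199.126:
  0.0.0.0/0 (default, matches everything) -> port6
  148.0.0.0/6 (148.0.0.0 - 151.255.255.255) -> port8
  148.128.0.0/11 (148.128.0.0 - 148.159.255.255) -> port4
  148.144.0.0/12 (148.144.0.0 - 148.159.255.255) -> port7
  148.152.0.0/13 (148.152.0.0 - 148.159.255.255) -> port14
  148.153.0.0/16 (148.153.0.0 - 148.153.255.255) -> port11
More-specific entries that do NOT match:
  148.153.199.128/25 (148.153.199.128 - 148.153.199.255) does not contain 148.153.199.126
  148.153.195.0/24 (148.153.195.0 - 148.153.195.255) does not contain 148.153.199.126
  148.153.198.0/24 (148.153.198.0 - 148.153.198.255) does not contain 148.153.199.126
  148.153.212.0/22 (148.153.212.0 - 148.153.215.255) does not contain 148.153.199.126
  148.153.224.0/20 (148.153.224.0 - 148.153.239.255) does not contain 148.153.199.126
  148.153.208.0/20 (148.153.208.0 - 148.153.223.255) does not contain 148.153.199.126
Longest matching prefix is /16 -> interface port11.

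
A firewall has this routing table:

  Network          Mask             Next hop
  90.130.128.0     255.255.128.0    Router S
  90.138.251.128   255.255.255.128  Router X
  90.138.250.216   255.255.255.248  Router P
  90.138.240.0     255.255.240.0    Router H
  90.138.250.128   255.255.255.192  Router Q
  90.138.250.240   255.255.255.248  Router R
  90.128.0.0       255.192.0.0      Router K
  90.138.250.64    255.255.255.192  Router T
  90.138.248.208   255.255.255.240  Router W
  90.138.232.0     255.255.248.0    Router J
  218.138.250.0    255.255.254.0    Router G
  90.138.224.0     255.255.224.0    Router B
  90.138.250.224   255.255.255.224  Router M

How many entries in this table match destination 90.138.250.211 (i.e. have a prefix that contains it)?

Prefixes containing 90.138.250.211:
  90.128.0.0/10 (90.128.0.0 - 90.191.255.255)
  90.138.224.0/19 (90.138.224.0 - 90.138.255.255)
  90.138.240.0/20 (90.138.240.0 - 90.138.255.255)
Total matching entries: 3.

3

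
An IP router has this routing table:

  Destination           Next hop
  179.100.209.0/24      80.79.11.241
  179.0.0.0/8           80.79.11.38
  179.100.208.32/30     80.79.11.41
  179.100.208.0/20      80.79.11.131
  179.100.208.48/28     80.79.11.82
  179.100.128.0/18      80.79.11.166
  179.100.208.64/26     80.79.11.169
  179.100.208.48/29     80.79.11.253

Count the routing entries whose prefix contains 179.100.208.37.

2

Prefixes containing 179.100.208.37:
  179.0.0.0/8 (179.0.0.0 - 179.255.255.255)
  179.100.208.0/20 (179.100.208.0 - 179.100.223.255)
Total matching entries: 2.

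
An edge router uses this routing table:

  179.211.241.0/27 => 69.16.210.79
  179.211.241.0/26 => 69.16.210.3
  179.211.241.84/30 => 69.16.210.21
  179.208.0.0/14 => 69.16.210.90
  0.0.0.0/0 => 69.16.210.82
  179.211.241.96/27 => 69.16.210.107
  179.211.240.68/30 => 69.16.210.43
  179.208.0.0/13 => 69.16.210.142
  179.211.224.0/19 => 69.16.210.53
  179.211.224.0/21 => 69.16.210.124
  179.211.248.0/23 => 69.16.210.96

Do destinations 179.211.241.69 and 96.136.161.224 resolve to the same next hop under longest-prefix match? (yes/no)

no

179.211.241.69: longest match 179.211.224.0/19 -> 69.16.210.53
96.136.161.224: longest match 0.0.0.0/0 -> 69.16.210.82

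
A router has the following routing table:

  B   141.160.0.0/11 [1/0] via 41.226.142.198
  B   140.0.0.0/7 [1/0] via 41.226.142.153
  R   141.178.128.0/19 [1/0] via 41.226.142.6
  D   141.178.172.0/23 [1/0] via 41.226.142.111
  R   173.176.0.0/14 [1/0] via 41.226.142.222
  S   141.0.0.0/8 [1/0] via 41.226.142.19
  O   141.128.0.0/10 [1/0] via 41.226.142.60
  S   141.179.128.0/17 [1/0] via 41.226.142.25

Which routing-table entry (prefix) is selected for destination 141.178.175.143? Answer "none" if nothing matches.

Entries matching 141.178.175.143:
  140.0.0.0/7 (140.0.0.0 - 141.255.255.255)
  141.0.0.0/8 (141.0.0.0 - 141.255.255.255)
  141.128.0.0/10 (141.128.0.0 - 141.191.255.255)
  141.160.0.0/11 (141.160.0.0 - 141.191.255.255)
Most specific is 141.160.0.0/11.

141.160.0.0/11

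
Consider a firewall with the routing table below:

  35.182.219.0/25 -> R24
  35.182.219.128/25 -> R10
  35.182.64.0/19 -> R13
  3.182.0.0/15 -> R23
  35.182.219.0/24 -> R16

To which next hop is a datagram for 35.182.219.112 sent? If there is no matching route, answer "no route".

Routes whose prefix contains 35.182.219.112:
  35.182.219.0/24 (35.182.219.0 - 35.182.219.255) -> R16
  35.182.219.0/25 (35.182.219.0 - 35.182.219.127) -> R24
Longest matching prefix is /25 -> next hop R24.

R24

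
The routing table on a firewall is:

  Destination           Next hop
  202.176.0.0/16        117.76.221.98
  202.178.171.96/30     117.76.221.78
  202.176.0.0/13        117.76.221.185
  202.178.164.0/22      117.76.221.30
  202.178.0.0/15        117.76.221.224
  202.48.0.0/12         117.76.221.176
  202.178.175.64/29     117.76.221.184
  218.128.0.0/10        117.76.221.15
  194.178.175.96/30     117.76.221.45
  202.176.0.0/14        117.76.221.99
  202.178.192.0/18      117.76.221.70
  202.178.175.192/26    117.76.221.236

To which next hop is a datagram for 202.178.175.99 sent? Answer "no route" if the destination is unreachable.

Routes whose prefix contains 202.178.175.99:
  202.176.0.0/13 (202.176.0.0 - 202.183.255.255) -> 117.76.221.185
  202.176.0.0/14 (202.176.0.0 - 202.179.255.255) -> 117.76.221.99
  202.178.0.0/15 (202.178.0.0 - 202.179.255.255) -> 117.76.221.224
More-specific entries that do NOT match:
  202.178.171.96/30 (202.178.171.96 - 202.178.171.99) does not contain 202.178.175.99
  194.178.175.96/30 (194.178.175.96 - 194.178.175.99) does not contain 202.178.175.99
  202.178.175.64/29 (202.178.175.64 - 202.178.175.71) does not contain 202.178.175.99
  202.178.175.192/26 (202.178.175.192 - 202.178.175.255) does not contain 202.178.175.99
  202.178.164.0/22 (202.178.164.0 - 202.178.167.255) does not contain 202.178.175.99
  202.178.192.0/18 (202.178.192.0 - 202.178.255.255) does not contain 202.178.175.99
  202.176.0.0/16 (202.176.0.0 - 202.176.255.255) does not contain 202.178.175.99
Longest matching prefix is /15 -> next hop 117.76.221.224.

117.76.221.224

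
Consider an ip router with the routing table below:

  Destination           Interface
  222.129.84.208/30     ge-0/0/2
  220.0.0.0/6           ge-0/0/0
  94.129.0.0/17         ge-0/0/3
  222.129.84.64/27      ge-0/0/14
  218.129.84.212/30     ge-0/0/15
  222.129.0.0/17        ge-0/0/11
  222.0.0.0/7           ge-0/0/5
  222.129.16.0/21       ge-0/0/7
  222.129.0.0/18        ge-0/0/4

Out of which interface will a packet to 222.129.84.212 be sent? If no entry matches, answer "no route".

Routes whose prefix contains 222.129.84.212:
  220.0.0.0/6 (220.0.0.0 - 223.255.255.255) -> ge-0/0/0
  222.0.0.0/7 (222.0.0.0 - 223.255.255.255) -> ge-0/0/5
  222.129.0.0/17 (222.129.0.0 - 222.129.127.255) -> ge-0/0/11
More-specific entries that do NOT match:
  222.129.84.208/30 (222.129.84.208 - 222.129.84.211) does not contain 222.129.84.212
  218.129.84.212/30 (218.129.84.212 - 218.129.84.215) does not contain 222.129.84.212
  222.129.84.64/27 (222.129.84.64 - 222.129.84.95) does not contain 222.129.84.212
  222.129.16.0/21 (222.129.16.0 - 222.129.23.255) does not contain 222.129.84.212
  222.129.0.0/18 (222.129.0.0 - 222.129.63.255) does not contain 222.129.84.212
Longest matching prefix is /17 -> interface ge-0/0/11.

ge-0/0/11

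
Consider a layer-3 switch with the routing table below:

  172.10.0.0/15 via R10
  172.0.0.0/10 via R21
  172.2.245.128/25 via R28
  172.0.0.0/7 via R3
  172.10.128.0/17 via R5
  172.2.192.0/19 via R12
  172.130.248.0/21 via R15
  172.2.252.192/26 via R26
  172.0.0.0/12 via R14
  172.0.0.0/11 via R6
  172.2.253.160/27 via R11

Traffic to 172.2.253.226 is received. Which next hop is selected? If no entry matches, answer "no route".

R14

Routes whose prefix contains 172.2.253.226:
  172.0.0.0/7 (172.0.0.0 - 173.255.255.255) -> R3
  172.0.0.0/10 (172.0.0.0 - 172.63.255.255) -> R21
  172.0.0.0/11 (172.0.0.0 - 172.31.255.255) -> R6
  172.0.0.0/12 (172.0.0.0 - 172.15.255.255) -> R14
More-specific entries that do NOT match:
  172.2.253.160/27 (172.2.253.160 - 172.2.253.191) does not contain 172.2.253.226
  172.2.252.192/26 (172.2.252.192 - 172.2.252.255) does not contain 172.2.253.226
  172.2.245.128/25 (172.2.245.128 - 172.2.245.255) does not contain 172.2.253.226
  172.130.248.0/21 (172.130.248.0 - 172.130.255.255) does not contain 172.2.253.226
  172.2.192.0/19 (172.2.192.0 - 172.2.223.255) does not contain 172.2.253.226
  172.10.128.0/17 (172.10.128.0 - 172.10.255.255) does not contain 172.2.253.226
  172.10.0.0/15 (172.10.0.0 - 172.11.255.255) does not contain 172.2.253.226
Longest matching prefix is /12 -> next hop R14.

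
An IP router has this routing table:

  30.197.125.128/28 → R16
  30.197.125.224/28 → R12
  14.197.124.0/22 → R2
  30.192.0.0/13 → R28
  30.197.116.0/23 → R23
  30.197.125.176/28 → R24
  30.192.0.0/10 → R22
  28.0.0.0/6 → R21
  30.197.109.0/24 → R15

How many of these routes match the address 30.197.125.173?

Prefixes containing 30.197.125.173:
  28.0.0.0/6 (28.0.0.0 - 31.255.255.255)
  30.192.0.0/10 (30.192.0.0 - 30.255.255.255)
  30.192.0.0/13 (30.192.0.0 - 30.199.255.255)
Total matching entries: 3.

3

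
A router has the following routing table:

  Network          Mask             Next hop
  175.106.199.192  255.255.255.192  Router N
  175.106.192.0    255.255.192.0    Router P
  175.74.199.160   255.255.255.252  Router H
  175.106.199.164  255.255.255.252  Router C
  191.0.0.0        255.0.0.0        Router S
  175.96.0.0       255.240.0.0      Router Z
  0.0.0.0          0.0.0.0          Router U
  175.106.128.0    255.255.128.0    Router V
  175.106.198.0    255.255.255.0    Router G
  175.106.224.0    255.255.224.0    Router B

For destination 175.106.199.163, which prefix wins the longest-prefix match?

Entries matching 175.106.199.163:
  0.0.0.0/0 (default, matches everything)
  175.96.0.0/12 (175.96.0.0 - 175.111.255.255)
  175.106.128.0/17 (175.106.128.0 - 175.106.255.255)
  175.106.192.0/18 (175.106.192.0 - 175.106.255.255)
Most specific is 175.106.192.0/18.

175.106.192.0/18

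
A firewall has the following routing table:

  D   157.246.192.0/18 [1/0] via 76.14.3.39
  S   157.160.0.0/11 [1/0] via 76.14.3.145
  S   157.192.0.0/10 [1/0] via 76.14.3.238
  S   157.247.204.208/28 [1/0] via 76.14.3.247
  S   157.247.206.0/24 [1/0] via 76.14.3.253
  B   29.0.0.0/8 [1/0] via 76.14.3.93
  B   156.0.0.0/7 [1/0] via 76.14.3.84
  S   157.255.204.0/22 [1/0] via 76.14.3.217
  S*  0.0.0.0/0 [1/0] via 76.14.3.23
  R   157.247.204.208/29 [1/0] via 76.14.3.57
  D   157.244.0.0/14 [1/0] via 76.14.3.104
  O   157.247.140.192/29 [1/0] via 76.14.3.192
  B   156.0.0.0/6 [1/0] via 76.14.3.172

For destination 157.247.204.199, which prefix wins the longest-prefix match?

Entries matching 157.247.204.199:
  0.0.0.0/0 (default, matches everything)
  156.0.0.0/6 (156.0.0.0 - 159.255.255.255)
  156.0.0.0/7 (156.0.0.0 - 157.255.255.255)
  157.192.0.0/10 (157.192.0.0 - 157.255.255.255)
  157.244.0.0/14 (157.244.0.0 - 157.247.255.255)
Most specific is 157.244.0.0/14.

157.244.0.0/14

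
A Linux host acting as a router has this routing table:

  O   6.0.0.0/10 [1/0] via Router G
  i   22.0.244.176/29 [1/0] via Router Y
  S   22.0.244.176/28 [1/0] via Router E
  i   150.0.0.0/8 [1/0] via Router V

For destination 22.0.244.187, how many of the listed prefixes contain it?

Prefixes containing 22.0.244.187:
  22.0.244.176/28 (22.0.244.176 - 22.0.244.191)
Total matching entries: 1.

1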